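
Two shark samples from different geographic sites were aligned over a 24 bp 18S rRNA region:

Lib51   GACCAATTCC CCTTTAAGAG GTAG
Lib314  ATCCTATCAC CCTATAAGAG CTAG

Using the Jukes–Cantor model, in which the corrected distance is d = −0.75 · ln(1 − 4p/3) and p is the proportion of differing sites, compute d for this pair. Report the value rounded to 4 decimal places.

0.3694

Mismatches occur at site 1 (G/A), site 2 (A/T), site 5 (A/T), site 8 (T/C), site 9 (C/A), site 14 (T/A), site 21 (G/C).
p = 7/24 = 0.291667.
d = −0.75 · ln(1 − (4/3)·0.291667) = −0.75 · ln(0.611111) = −0.75 · (-0.492477) = 0.3694.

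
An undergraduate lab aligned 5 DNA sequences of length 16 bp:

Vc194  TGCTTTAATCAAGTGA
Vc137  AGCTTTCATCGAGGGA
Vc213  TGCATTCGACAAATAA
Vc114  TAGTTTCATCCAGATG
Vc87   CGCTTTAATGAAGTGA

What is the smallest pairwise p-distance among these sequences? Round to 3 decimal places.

Pairwise Hamming distances:
  Vc194 vs Vc137: 4
  Vc194 vs Vc213: 6
  Vc194 vs Vc114: 7
  Vc194 vs Vc87: 2
  Vc137 vs Vc213: 8
  Vc137 vs Vc114: 7
  Vc137 vs Vc87: 5
  Vc213 vs Vc114: 10
  Vc213 vs Vc87: 8
  Vc114 vs Vc87: 9
The smallest is 2 mismatches, between Vc194 and Vc87; p = 2/16 = 0.125.

0.125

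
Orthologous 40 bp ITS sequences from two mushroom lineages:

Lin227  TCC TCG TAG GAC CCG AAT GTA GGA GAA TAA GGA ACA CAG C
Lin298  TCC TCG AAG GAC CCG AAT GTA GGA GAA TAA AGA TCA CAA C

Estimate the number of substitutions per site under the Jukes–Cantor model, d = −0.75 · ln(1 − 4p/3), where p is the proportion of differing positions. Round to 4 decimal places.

Differing sites — 7:T/A; 31:G/A; 34:A/T; 39:G/A.
p = 4/40 = 0.100000.
d = −0.75 · ln(1 − (4/3)·0.100000) = −0.75 · ln(0.866667) = −0.75 · (-0.143100) = 0.1073.

0.1073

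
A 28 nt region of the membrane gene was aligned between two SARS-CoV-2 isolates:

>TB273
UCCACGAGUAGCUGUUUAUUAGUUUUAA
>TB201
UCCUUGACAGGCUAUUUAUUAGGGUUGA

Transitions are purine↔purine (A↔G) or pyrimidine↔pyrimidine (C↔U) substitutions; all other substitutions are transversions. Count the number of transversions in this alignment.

5

The sequences differ at positions 4 (A/U, transversion), 5 (C/U, transition), 8 (G/C, transversion), 9 (U/A, transversion), 10 (A/G, transition), 14 (G/A, transition), 23 (U/G, transversion), 24 (U/G, transversion), 27 (A/G, transition).
Of the 9 differences, 4 transitions and 5 transversions, so the answer is 5.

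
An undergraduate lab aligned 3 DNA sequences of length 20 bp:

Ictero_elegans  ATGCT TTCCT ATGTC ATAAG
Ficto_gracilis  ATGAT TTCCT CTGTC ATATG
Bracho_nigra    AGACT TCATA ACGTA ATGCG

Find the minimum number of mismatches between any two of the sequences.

Pairwise Hamming distances:
  Ictero_elegans vs Ficto_gracilis: 3
  Ictero_elegans vs Bracho_nigra: 10
  Ficto_gracilis vs Bracho_nigra: 12
The smallest is 3, between Ictero_elegans and Ficto_gracilis.

3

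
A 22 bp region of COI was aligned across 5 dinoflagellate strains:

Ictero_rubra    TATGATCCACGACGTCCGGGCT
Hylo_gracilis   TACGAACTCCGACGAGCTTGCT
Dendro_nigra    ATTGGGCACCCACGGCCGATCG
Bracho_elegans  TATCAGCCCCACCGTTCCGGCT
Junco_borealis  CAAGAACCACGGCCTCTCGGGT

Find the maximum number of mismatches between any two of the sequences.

17

Pairwise Hamming distances:
  Ictero_rubra vs Hylo_gracilis: 8
  Ictero_rubra vs Dendro_nigra: 11
  Ictero_rubra vs Bracho_elegans: 7
  Ictero_rubra vs Junco_borealis: 8
  Hylo_gracilis vs Dendro_nigra: 13
  Hylo_gracilis vs Bracho_elegans: 10
  Hylo_gracilis vs Junco_borealis: 12
  Dendro_nigra vs Bracho_elegans: 13
  Dendro_nigra vs Junco_borealis: 17
  Bracho_elegans vs Junco_borealis: 11
The largest is 17, between Dendro_nigra and Junco_borealis.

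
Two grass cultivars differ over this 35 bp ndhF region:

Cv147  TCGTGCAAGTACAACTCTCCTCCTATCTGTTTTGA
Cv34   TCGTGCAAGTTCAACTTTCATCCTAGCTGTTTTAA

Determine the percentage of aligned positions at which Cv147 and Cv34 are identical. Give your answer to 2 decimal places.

Mismatches occur at site 11 (A/T), site 17 (C/T), site 20 (C/A), site 26 (T/G), site 34 (G/A).
30 of the 35 sites match, so the percent identity is 30/35 × 100 = 85.71%.

85.71%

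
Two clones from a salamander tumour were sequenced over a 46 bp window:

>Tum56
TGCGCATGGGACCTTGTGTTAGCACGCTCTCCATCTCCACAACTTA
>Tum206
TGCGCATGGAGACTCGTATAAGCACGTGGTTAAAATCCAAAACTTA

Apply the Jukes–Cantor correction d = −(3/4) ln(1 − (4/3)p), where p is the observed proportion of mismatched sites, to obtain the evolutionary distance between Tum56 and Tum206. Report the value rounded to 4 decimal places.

0.3904

Mismatches occur at site 10 (G→A), site 11 (A→G), site 12 (C→A), site 15 (T→C), site 18 (G→A), site 20 (T→A), site 27 (C→T), site 28 (T→G), site 29 (C→G), site 31 (C→T), site 32 (C→A), site 34 (T→A), site 35 (C→A), site 40 (C→A).
p = 14/46 = 0.304348.
d = −0.75 · ln(1 − (4/3)·0.304348) = −0.75 · ln(0.594203) = −0.75 · (-0.520534) = 0.3904.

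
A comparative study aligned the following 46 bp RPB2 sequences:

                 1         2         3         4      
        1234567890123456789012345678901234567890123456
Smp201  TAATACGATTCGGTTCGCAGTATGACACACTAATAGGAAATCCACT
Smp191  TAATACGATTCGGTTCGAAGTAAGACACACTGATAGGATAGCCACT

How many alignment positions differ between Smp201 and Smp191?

5

Mismatches occur at site 18 (C/A), site 23 (T/A), site 32 (A/G), site 39 (A/T), site 41 (T/G).
That gives 5 mismatches out of 46 aligned sites, so the Hamming distance is 5.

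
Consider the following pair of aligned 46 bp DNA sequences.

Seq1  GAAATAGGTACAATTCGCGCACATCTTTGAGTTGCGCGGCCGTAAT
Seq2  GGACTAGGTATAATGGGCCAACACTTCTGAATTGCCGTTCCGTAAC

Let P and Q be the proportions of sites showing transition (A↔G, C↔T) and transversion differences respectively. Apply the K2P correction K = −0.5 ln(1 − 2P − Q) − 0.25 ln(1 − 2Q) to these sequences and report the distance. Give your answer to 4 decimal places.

0.4707

Differing sites — 2:A/G (Ti); 4:A/C (Tv); 11:C/T (Ti); 15:T/G (Tv); 16:C/G (Tv); 19:G/C (Tv); 20:C/A (Tv); 24:T/C (Ti); 25:C/T (Ti); 27:T/C (Ti); 31:G/A (Ti); 36:G/C (Tv); 37:C/G (Tv); 38:G/T (Tv); 39:G/T (Tv); 46:T/C (Ti).
Of the 16 differences, 7 transitions and 9 transversions over 46 sites: P = 7/46 = 0.152174, Q = 9/46 = 0.195652.
d = −0.5·ln(0.500000) − 0.25·ln(0.608696) = −0.5·(-0.693147) − 0.25·(-0.496436) = 0.4707.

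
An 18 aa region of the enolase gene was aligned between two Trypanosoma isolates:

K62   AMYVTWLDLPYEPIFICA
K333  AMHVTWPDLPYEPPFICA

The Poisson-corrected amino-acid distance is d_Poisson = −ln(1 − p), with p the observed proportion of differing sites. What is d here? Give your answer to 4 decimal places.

0.1823

The sequences differ at positions 3 (Y/H), 7 (L/P), 14 (I/P).
p = 3/18 = 0.166667.
d = −ln(1 − 0.166667) = −ln(0.833333) = 0.1823.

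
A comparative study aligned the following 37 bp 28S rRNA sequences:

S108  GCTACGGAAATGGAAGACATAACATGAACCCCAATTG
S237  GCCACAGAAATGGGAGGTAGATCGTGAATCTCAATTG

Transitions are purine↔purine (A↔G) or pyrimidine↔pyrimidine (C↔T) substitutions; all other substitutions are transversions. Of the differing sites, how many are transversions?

2

The sequences differ at positions 3 (T/C, transition), 6 (G/A, transition), 14 (A/G, transition), 17 (A/G, transition), 18 (C/T, transition), 20 (T/G, transversion), 22 (A/T, transversion), 24 (A/G, transition), 29 (C/T, transition), 31 (C/T, transition).
Of the 10 differences, 8 transitions and 2 transversions, so the answer is 2.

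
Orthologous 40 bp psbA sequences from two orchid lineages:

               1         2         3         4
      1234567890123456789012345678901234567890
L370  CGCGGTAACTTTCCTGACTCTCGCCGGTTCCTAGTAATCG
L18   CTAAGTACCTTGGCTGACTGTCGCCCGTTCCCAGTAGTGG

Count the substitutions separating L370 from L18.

11

Mismatches occur at site 2 (G/T), site 3 (C/A), site 4 (G/A), site 8 (A/C), site 12 (T/G), site 13 (C/G), site 20 (C/G), site 26 (G/C), site 32 (T/C), site 37 (A/G), site 39 (C/G).
That gives 11 mismatches out of 40 aligned sites, so the Hamming distance is 11.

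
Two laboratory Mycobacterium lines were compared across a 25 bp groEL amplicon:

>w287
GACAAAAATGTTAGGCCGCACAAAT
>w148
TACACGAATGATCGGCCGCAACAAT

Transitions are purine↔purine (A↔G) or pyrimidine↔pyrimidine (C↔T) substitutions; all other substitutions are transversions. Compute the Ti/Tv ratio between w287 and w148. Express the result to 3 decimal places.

0.167

Mismatches occur at site 1 (G↔T, transversion), site 5 (A↔C, transversion), site 6 (A↔G, transition), site 11 (T↔A, transversion), site 13 (A↔C, transversion), site 21 (C↔A, transversion), site 22 (A↔C, transversion).
Of the 7 differences, 1 transition and 6 transversions, so Ti/Tv = 1/6 = 0.167.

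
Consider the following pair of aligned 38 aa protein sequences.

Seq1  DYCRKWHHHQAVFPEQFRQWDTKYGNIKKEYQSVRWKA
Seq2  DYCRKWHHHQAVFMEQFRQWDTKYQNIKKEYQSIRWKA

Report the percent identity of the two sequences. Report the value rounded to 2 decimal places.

92.11%

The sequences differ at positions 14 (P/M), 25 (G/Q), 34 (V/I).
35 of the 38 sites match, so the percent identity is 35/38 × 100 = 92.11%.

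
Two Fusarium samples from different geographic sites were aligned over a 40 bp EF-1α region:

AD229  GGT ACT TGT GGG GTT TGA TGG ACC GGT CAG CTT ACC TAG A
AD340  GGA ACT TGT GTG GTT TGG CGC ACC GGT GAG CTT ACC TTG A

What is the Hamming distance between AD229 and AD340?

Mismatches occur at site 3 (T→A), site 11 (G→T), site 18 (A→G), site 19 (T→C), site 21 (G→C), site 28 (C→G), site 38 (A→T).
That gives 7 mismatches out of 40 aligned sites, so the Hamming distance is 7.

7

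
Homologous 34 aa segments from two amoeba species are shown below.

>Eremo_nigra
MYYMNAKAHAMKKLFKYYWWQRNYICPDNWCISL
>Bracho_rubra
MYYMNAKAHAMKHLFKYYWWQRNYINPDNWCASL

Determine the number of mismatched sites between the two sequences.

3

The sequences differ at positions 13 (K/H), 26 (C/N), 32 (I/A).
That gives 3 mismatches out of 34 aligned sites, so the Hamming distance is 3.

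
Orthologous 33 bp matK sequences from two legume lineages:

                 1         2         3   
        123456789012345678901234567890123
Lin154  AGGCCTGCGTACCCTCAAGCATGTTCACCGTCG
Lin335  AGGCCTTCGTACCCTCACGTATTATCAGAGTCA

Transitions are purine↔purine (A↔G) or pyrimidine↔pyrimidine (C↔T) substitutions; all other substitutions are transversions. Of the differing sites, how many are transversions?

The sequences differ at positions 7 (G/T, transversion), 18 (A/C, transversion), 20 (C/T, transition), 23 (G/T, transversion), 24 (T/A, transversion), 28 (C/G, transversion), 29 (C/A, transversion), 33 (G/A, transition).
Of the 8 differences, 2 transitions and 6 transversions, so the answer is 6.

6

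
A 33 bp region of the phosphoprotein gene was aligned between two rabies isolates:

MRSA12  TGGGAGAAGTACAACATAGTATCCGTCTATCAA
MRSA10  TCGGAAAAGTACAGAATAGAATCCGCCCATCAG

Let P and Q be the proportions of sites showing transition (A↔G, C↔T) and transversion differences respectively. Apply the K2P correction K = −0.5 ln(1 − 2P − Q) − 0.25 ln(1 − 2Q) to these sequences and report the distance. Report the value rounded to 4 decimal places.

0.3006

Mismatches occur at site 2 (G/C, transversion), site 6 (G/A, transition), site 14 (A/G, transition), site 15 (C/A, transversion), site 20 (T/A, transversion), site 26 (T/C, transition), site 28 (T/C, transition), site 33 (A/G, transition).
Of the 8 differences, 5 transitions and 3 transversions over 33 sites: P = 5/33 = 0.151515, Q = 3/33 = 0.090909.
d = −0.5·ln(0.606061) − 0.25·ln(0.818182) = −0.5·(-0.500775) − 0.25·(-0.200670) = 0.3006.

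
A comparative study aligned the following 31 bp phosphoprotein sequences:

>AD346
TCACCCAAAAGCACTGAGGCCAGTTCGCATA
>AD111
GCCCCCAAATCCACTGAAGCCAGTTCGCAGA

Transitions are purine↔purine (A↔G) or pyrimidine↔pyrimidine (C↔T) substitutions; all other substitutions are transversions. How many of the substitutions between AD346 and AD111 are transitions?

Mismatches occur at site 1 (T→G, transversion), site 3 (A→C, transversion), site 10 (A→T, transversion), site 11 (G→C, transversion), site 18 (G→A, transition), site 30 (T→G, transversion).
Of the 6 differences, 1 transition and 5 transversions, so the answer is 1.

1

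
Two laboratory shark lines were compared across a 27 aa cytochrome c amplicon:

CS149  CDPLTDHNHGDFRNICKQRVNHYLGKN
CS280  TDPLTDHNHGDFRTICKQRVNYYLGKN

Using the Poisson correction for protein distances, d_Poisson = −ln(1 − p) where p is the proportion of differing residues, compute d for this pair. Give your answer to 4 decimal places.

0.1178

The sequences differ at positions 1 (C/T), 14 (N/T), 22 (H/Y).
p = 3/27 = 0.111111.
d = −ln(1 − 0.111111) = −ln(0.888889) = 0.1178.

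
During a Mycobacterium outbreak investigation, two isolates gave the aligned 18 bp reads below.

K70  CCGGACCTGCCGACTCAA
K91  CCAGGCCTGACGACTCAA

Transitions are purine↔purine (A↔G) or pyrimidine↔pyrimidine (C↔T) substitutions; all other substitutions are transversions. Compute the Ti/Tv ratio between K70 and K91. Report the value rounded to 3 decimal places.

2.000

Mismatches occur at site 3 (G/A, transition), site 5 (A/G, transition), site 10 (C/A, transversion).
Of the 3 differences, 2 transitions and 1 transversion, so Ti/Tv = 2/1 = 2.000.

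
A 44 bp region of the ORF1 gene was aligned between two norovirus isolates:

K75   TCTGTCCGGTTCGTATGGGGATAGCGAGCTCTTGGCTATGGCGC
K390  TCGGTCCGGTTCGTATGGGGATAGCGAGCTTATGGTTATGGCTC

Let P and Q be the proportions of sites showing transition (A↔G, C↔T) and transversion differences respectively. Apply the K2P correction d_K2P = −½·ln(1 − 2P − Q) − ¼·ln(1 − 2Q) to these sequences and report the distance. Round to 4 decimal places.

Differing sites — 3:T/G (Tv); 31:C/T (Ti); 32:T/A (Tv); 36:C/T (Ti); 43:G/T (Tv).
Of the 5 differences, 2 transitions and 3 transversions over 44 sites: P = 2/44 = 0.045455, Q = 3/44 = 0.068182.
d = −0.5·ln(0.840908) − 0.25·ln(0.863636) = −0.5·(-0.173273) − 0.25·(-0.146604) = 0.1233.

0.1233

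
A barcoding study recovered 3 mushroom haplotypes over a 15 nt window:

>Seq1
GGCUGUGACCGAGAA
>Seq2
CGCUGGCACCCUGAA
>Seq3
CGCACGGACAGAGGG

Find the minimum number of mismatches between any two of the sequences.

5

Pairwise Hamming distances:
  Seq1 vs Seq2: 5
  Seq1 vs Seq3: 7
  Seq2 vs Seq3: 8
The smallest is 5, between Seq1 and Seq2.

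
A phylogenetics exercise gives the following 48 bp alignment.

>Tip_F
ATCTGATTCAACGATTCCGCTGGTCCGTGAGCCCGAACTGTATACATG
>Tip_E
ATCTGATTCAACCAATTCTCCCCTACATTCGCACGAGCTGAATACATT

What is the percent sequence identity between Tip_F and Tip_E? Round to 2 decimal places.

Mismatches occur at site 13 (G↔C), site 15 (T↔A), site 17 (C↔T), site 19 (G↔T), site 21 (T↔C), site 22 (G↔C), site 23 (G↔C), site 25 (C↔A), site 27 (G↔A), site 29 (G↔T), site 30 (A↔C), site 33 (C↔A), site 37 (A↔G), site 41 (T↔A), site 48 (G↔T).
33 of the 48 sites match, so the percent identity is 33/48 × 100 = 68.75%.

68.75%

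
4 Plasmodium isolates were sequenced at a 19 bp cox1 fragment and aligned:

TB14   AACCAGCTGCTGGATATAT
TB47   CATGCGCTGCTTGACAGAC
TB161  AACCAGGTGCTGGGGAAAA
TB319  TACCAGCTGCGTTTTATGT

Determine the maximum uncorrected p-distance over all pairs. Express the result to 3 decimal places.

0.579

Pairwise Hamming distances:
  TB14 vs TB47: 8
  TB14 vs TB161: 5
  TB14 vs TB319: 6
  TB47 vs TB161: 10
  TB47 vs TB319: 11
  TB161 vs TB319: 10
The largest is 11 mismatches, between TB47 and TB319; p = 11/19 = 0.579.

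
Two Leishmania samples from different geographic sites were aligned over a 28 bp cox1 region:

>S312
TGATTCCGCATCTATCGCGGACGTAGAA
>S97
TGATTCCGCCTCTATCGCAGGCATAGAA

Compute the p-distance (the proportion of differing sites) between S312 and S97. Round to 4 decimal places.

0.1429

Mismatches occur at site 10 (A↔C), site 19 (G↔A), site 21 (A↔G), site 23 (G↔A).
There are 4 differences over 28 sites, so p = 4/28 = 0.1429.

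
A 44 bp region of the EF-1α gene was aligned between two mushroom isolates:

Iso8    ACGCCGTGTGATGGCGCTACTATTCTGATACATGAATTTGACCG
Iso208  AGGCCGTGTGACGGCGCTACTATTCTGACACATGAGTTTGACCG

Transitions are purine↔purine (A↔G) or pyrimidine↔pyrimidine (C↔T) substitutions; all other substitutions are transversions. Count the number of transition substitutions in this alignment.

3

Differing sites — 2:C/G (Tv); 12:T/C (Ti); 29:T/C (Ti); 36:A/G (Ti).
Of the 4 differences, 3 transitions and 1 transversion, so the answer is 3.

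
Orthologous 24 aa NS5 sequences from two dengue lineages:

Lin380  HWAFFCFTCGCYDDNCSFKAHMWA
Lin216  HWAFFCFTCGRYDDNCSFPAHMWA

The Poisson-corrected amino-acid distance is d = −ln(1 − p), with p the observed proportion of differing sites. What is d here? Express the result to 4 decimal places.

Differing sites — 11:C/R; 19:K/P.
p = 2/24 = 0.083333.
d = −ln(1 − 0.083333) = −ln(0.916667) = 0.0870.

0.0870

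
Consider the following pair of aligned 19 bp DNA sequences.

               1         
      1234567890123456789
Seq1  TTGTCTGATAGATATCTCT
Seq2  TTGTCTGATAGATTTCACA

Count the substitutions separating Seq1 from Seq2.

3

The sequences differ at positions 14 (A/T), 17 (T/A), 19 (T/A).
That gives 3 mismatches out of 19 aligned sites, so the Hamming distance is 3.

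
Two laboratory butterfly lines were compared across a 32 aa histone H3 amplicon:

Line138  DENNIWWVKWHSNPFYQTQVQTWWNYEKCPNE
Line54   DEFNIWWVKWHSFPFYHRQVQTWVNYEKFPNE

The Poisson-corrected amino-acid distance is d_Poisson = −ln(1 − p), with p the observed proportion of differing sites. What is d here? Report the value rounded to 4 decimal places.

0.2076

Differing sites — 3:N/F; 13:N/F; 17:Q/H; 18:T/R; 24:W/V; 29:C/F.
p = 6/32 = 0.187500.
d = −ln(1 − 0.187500) = −ln(0.812500) = 0.2076.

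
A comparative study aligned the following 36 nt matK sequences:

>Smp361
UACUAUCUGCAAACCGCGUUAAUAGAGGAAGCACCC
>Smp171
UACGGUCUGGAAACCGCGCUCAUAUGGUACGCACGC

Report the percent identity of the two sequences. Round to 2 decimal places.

72.22%

The sequences differ at positions 4 (U/G), 5 (A/G), 10 (C/G), 19 (U/C), 21 (A/C), 25 (G/U), 26 (A/G), 28 (G/U), 30 (A/C), 35 (C/G).
26 of the 36 sites match, so the percent identity is 26/36 × 100 = 72.22%.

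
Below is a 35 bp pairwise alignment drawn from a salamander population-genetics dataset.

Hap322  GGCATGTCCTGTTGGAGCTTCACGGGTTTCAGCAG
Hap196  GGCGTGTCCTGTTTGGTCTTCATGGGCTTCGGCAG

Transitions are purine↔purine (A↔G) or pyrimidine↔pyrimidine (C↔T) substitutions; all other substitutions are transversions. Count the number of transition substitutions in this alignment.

5

The sequences differ at positions 4 (A/G, transition), 14 (G/T, transversion), 16 (A/G, transition), 17 (G/T, transversion), 23 (C/T, transition), 27 (T/C, transition), 31 (A/G, transition).
Of the 7 differences, 5 transitions and 2 transversions, so the answer is 5.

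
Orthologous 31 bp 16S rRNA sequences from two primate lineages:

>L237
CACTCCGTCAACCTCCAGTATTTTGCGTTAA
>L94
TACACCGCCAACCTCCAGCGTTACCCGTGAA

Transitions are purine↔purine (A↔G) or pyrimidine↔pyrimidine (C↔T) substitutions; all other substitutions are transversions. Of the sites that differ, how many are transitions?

5

Mismatches occur at site 1 (C↔T, transition), site 4 (T↔A, transversion), site 8 (T↔C, transition), site 19 (T↔C, transition), site 20 (A↔G, transition), site 23 (T↔A, transversion), site 24 (T↔C, transition), site 25 (G↔C, transversion), site 29 (T↔G, transversion).
Of the 9 differences, 5 transitions and 4 transversions, so the answer is 5.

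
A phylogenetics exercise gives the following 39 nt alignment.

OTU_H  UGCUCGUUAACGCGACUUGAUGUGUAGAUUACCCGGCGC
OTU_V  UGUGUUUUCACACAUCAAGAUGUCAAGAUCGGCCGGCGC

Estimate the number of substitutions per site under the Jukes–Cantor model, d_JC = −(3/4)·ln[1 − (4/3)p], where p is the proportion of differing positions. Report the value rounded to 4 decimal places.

Differing sites — 3:C/U; 4:U/G; 5:C/U; 6:G/U; 9:A/C; 12:G/A; 14:G/A; 15:A/U; 17:U/A; 18:U/A; 24:G/C; 25:U/A; 30:U/C; 31:A/G; 32:C/G.
p = 15/39 = 0.384615.
d = −0.75 · ln(1 − (4/3)·0.384615) = −0.75 · ln(0.487180) = −0.75 · (-0.719122) = 0.5393.

0.5393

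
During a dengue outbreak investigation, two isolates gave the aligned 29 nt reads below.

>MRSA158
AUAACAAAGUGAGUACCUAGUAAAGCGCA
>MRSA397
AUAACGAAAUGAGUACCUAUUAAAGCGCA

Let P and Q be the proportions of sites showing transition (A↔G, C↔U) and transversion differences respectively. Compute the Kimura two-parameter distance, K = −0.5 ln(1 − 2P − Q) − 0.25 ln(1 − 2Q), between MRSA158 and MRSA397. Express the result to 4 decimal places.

Differing sites — 6:A/G (Ti); 9:G/A (Ti); 20:G/U (Tv).
Of the 3 differences, 2 transitions and 1 transversion over 29 sites: P = 2/29 = 0.068966, Q = 1/29 = 0.034483.
d = −0.5·ln(0.827585) − 0.25·ln(0.931034) = −0.5·(-0.189243) − 0.25·(-0.071459) = 0.1125.

0.1125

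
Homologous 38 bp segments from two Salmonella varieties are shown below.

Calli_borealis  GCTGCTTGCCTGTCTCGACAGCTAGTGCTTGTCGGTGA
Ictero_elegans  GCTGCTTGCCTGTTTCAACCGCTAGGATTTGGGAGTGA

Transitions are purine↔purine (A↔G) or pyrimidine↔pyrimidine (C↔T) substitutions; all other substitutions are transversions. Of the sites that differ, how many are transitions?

Mismatches occur at site 14 (C→T, transition), site 17 (G→A, transition), site 20 (A→C, transversion), site 26 (T→G, transversion), site 27 (G→A, transition), site 28 (C→T, transition), site 32 (T→G, transversion), site 33 (C→G, transversion), site 34 (G→A, transition).
Of the 9 differences, 5 transitions and 4 transversions, so the answer is 5.

5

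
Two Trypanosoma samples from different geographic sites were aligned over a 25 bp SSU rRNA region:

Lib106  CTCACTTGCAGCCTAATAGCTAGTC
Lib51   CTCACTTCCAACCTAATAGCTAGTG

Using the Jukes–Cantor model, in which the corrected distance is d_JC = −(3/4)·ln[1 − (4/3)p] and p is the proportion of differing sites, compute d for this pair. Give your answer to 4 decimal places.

Differing sites — 8:G/C; 11:G/A; 25:C/G.
p = 3/25 = 0.120000.
d = −0.75 · ln(1 − (4/3)·0.120000) = −0.75 · ln(0.840000) = −0.75 · (-0.174353) = 0.1308.

0.1308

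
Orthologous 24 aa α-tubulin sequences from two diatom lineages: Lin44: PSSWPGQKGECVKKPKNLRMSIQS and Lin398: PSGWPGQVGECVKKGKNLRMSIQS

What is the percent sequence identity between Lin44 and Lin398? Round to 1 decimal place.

Differing sites — 3:S/G; 8:K/V; 15:P/G.
21 of the 24 sites match, so the percent identity is 21/24 × 100 = 87.5%.

87.5%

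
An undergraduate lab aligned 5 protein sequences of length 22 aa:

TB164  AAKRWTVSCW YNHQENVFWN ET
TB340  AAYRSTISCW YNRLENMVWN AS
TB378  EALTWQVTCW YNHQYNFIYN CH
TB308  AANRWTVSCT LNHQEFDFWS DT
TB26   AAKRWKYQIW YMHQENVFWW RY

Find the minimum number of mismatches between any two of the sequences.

7

Pairwise Hamming distances:
  TB164 vs TB340: 9
  TB164 vs TB378: 11
  TB164 vs TB308: 7
  TB164 vs TB26: 8
  TB340 vs TB378: 15
  TB340 vs TB308: 13
  TB340 vs TB26: 14
  TB378 vs TB308: 15
  TB378 vs TB26: 15
  TB308 vs TB26: 13
The smallest is 7, between TB164 and TB308.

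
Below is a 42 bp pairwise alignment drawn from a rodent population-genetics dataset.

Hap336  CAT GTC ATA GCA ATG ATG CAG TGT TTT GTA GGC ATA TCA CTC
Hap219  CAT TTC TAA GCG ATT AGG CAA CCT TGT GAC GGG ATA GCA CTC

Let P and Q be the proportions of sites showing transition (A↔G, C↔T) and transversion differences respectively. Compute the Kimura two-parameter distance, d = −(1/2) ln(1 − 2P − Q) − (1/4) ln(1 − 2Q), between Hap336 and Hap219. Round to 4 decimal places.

Differing sites — 4:G/T (Tv); 7:A/T (Tv); 8:T/A (Tv); 12:A/G (Ti); 15:G/T (Tv); 17:T/G (Tv); 21:G/A (Ti); 22:T/C (Ti); 23:G/C (Tv); 26:T/G (Tv); 29:T/A (Tv); 30:A/C (Tv); 33:C/G (Tv); 37:T/G (Tv).
Of the 14 differences, 3 transitions and 11 transversions over 42 sites: P = 3/42 = 0.071429, Q = 11/42 = 0.261905.
d = −0.5·ln(0.595237) − 0.25·ln(0.476190) = −0.5·(-0.518796) − 0.25·(-0.741938) = 0.4449.

0.4449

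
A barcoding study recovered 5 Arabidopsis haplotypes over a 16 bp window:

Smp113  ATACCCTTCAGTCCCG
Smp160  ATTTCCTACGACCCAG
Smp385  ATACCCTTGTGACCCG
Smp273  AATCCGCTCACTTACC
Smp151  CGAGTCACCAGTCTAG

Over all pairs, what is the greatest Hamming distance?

Pairwise Hamming distances:
  Smp113 vs Smp160: 7
  Smp113 vs Smp385: 3
  Smp113 vs Smp273: 8
  Smp113 vs Smp151: 8
  Smp160 vs Smp385: 8
  Smp160 vs Smp273: 12
  Smp160 vs Smp151: 11
  Smp385 vs Smp273: 11
  Smp385 vs Smp151: 11
  Smp273 vs Smp151: 13
The largest is 13, between Smp273 and Smp151.

13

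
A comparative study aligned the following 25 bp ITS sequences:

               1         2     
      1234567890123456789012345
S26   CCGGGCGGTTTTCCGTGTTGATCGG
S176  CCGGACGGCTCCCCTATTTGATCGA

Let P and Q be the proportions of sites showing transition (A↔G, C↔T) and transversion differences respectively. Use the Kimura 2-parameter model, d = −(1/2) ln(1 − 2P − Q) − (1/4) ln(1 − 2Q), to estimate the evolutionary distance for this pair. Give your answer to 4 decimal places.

0.4356

The sequences differ at positions 5 (G/A, transition), 9 (T/C, transition), 11 (T/C, transition), 12 (T/C, transition), 15 (G/T, transversion), 16 (T/A, transversion), 17 (G/T, transversion), 25 (G/A, transition).
Of the 8 differences, 5 transitions and 3 transversions over 25 sites: P = 5/25 = 0.200000, Q = 3/25 = 0.120000.
d = −0.5·ln(0.480000) − 0.25·ln(0.760000) = −0.5·(-0.733969) − 0.25·(-0.274437) = 0.4356.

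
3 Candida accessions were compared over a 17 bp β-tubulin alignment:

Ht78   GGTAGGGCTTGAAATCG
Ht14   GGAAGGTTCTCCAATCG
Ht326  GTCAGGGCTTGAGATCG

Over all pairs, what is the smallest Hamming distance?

3

Pairwise Hamming distances:
  Ht78 vs Ht14: 6
  Ht78 vs Ht326: 3
  Ht14 vs Ht326: 8
The smallest is 3, between Ht78 and Ht326.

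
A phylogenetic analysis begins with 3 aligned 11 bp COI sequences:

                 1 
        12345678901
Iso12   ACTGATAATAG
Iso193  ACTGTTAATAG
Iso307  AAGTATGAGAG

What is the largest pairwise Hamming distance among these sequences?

6

Pairwise Hamming distances:
  Iso12 vs Iso193: 1
  Iso12 vs Iso307: 5
  Iso193 vs Iso307: 6
The largest is 6, between Iso193 and Iso307.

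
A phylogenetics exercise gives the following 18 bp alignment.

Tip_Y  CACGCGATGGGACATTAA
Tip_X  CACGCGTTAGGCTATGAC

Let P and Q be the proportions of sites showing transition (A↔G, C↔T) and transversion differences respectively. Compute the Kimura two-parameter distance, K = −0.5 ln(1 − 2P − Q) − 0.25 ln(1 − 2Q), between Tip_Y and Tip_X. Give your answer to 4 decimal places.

0.4408

The sequences differ at positions 7 (A/T, transversion), 9 (G/A, transition), 12 (A/C, transversion), 13 (C/T, transition), 16 (T/G, transversion), 18 (A/C, transversion).
Of the 6 differences, 2 transitions and 4 transversions over 18 sites: P = 2/18 = 0.111111, Q = 4/18 = 0.222222.
d = −0.5·ln(0.555556) − 0.25·ln(0.555556) = −0.5·(-0.587786) − 0.25·(-0.587786) = 0.4408.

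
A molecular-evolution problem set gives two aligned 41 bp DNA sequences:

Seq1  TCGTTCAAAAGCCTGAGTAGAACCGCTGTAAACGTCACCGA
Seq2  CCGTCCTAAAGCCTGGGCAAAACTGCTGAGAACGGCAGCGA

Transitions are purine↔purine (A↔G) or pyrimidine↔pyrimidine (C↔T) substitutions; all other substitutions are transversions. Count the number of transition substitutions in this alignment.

Differing sites — 1:T/C (Ti); 5:T/C (Ti); 7:A/T (Tv); 16:A/G (Ti); 18:T/C (Ti); 20:G/A (Ti); 24:C/T (Ti); 29:T/A (Tv); 30:A/G (Ti); 35:T/G (Tv); 38:C/G (Tv).
Of the 11 differences, 7 transitions and 4 transversions, so the answer is 7.

7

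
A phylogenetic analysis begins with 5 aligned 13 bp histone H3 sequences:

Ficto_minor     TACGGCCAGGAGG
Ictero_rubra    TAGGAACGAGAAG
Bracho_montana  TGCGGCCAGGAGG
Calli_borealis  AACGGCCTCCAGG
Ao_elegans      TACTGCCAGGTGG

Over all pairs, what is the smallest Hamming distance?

1

Pairwise Hamming distances:
  Ficto_minor vs Ictero_rubra: 6
  Ficto_minor vs Bracho_montana: 1
  Ficto_minor vs Calli_borealis: 4
  Ficto_minor vs Ao_elegans: 2
  Ictero_rubra vs Bracho_montana: 7
  Ictero_rubra vs Calli_borealis: 8
  Ictero_rubra vs Ao_elegans: 8
  Bracho_montana vs Calli_borealis: 5
  Bracho_montana vs Ao_elegans: 3
  Calli_borealis vs Ao_elegans: 6
The smallest is 1, between Ficto_minor and Bracho_montana.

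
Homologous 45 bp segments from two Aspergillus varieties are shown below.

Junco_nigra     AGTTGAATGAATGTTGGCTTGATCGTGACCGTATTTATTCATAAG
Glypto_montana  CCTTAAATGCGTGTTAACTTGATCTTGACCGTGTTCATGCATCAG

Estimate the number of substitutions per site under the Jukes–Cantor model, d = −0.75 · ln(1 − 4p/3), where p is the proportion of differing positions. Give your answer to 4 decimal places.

The sequences differ at positions 1 (A/C), 2 (G/C), 5 (G/A), 10 (A/C), 11 (A/G), 16 (G/A), 17 (G/A), 25 (G/T), 33 (A/G), 36 (T/C), 39 (T/G), 43 (A/C).
p = 12/45 = 0.266667.
d = −0.75 · ln(1 − (4/3)·0.266667) = −0.75 · ln(0.644444) = −0.75 · (-0.439367) = 0.3295.

0.3295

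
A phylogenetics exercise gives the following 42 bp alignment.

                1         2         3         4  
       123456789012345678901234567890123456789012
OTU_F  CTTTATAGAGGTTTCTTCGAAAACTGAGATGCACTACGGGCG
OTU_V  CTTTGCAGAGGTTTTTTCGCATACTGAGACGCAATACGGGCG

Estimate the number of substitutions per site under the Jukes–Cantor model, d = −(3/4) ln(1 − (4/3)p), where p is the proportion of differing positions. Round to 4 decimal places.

Differing sites — 5:A/G; 6:T/C; 15:C/T; 20:A/C; 22:A/T; 30:T/C; 34:C/A.
p = 7/42 = 0.166667.
d = −0.75 · ln(1 − (4/3)·0.166667) = −0.75 · ln(0.777777) = −0.75 · (-0.251315) = 0.1885.

0.1885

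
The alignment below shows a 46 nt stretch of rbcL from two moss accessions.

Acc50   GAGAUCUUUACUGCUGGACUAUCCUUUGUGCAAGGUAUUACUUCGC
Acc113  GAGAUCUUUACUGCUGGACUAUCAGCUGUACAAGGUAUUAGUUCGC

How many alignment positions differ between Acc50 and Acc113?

Differing sites — 24:C/A; 25:U/G; 26:U/C; 30:G/A; 41:C/G.
That gives 5 mismatches out of 46 aligned sites, so the Hamming distance is 5.

5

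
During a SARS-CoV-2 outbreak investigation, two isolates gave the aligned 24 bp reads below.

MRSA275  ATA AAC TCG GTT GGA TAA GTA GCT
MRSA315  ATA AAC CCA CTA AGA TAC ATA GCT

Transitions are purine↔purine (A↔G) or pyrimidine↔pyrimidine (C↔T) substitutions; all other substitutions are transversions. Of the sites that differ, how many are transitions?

4

The sequences differ at positions 7 (T/C, transition), 9 (G/A, transition), 10 (G/C, transversion), 12 (T/A, transversion), 13 (G/A, transition), 18 (A/C, transversion), 19 (G/A, transition).
Of the 7 differences, 4 transitions and 3 transversions, so the answer is 4.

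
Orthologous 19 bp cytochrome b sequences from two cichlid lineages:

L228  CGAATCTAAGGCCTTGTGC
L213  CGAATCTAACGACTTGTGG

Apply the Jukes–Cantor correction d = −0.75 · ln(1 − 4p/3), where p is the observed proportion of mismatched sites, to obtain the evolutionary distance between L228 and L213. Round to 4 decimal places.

The sequences differ at positions 10 (G/C), 12 (C/A), 19 (C/G).
p = 3/19 = 0.157895.
d = −0.75 · ln(1 − (4/3)·0.157895) = −0.75 · ln(0.789473) = −0.75 · (-0.236390) = 0.1773.

0.1773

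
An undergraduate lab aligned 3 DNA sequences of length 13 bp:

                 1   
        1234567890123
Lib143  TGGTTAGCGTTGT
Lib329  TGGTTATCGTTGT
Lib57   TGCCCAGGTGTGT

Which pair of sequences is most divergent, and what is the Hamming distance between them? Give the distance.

Pairwise Hamming distances:
  Lib143 vs Lib329: 1
  Lib143 vs Lib57: 6
  Lib329 vs Lib57: 7
The largest is 7, between Lib329 and Lib57.

7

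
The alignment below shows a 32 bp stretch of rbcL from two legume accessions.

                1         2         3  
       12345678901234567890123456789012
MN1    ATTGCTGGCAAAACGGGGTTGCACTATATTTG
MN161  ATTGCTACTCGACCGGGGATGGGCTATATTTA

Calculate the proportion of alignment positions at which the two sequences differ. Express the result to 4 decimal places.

Differing sites — 7:G/A; 8:G/C; 9:C/T; 10:A/C; 11:A/G; 13:A/C; 19:T/A; 22:C/G; 23:A/G; 32:G/A.
There are 10 differences over 32 sites, so p = 10/32 = 0.3125.

0.3125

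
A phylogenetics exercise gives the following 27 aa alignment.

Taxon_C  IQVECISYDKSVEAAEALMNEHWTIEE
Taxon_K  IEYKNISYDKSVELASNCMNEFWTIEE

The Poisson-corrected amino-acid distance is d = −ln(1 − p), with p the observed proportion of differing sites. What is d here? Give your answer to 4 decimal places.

0.4055

The sequences differ at positions 2 (Q/E), 3 (V/Y), 4 (E/K), 5 (C/N), 14 (A/L), 16 (E/S), 17 (A/N), 18 (L/C), 22 (H/F).
p = 9/27 = 0.333333.
d = −ln(1 − 0.333333) = −ln(0.666667) = 0.4055.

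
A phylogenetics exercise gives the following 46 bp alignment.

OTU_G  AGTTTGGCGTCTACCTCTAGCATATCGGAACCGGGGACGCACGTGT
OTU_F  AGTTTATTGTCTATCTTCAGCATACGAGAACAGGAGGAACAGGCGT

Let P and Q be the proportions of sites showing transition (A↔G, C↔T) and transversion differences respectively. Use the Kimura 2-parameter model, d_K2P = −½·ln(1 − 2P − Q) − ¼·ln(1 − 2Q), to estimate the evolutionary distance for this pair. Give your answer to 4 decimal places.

Mismatches occur at site 6 (G→A, transition), site 7 (G→T, transversion), site 8 (C→T, transition), site 14 (C→T, transition), site 17 (C→T, transition), site 18 (T→C, transition), site 25 (T→C, transition), site 26 (C→G, transversion), site 27 (G→A, transition), site 32 (C→A, transversion), site 35 (G→A, transition), site 37 (A→G, transition), site 38 (C→A, transversion), site 39 (G→A, transition), site 42 (C→G, transversion), site 44 (T→C, transition).
Of the 16 differences, 11 transitions and 5 transversions over 46 sites: P = 11/46 = 0.239130, Q = 5/46 = 0.108696.
d = −0.5·ln(0.413044) − 0.25·ln(0.782608) = −0.5·(-0.884201) − 0.25·(-0.245123) = 0.5034.

0.5034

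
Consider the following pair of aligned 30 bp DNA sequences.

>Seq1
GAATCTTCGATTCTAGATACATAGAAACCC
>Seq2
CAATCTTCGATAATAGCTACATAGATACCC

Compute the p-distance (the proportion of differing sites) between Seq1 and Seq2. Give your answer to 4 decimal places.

The sequences differ at positions 1 (G/C), 12 (T/A), 13 (C/A), 17 (A/C), 26 (A/T).
There are 5 differences over 30 sites, so p = 5/30 = 0.1667.

0.1667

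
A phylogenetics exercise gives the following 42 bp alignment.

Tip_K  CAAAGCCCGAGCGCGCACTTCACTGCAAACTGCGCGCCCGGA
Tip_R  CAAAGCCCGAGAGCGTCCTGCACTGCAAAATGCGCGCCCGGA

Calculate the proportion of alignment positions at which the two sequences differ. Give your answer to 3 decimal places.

The sequences differ at positions 12 (C/A), 16 (C/T), 17 (A/C), 20 (T/G), 30 (C/A).
There are 5 differences over 42 sites, so p = 5/42 = 0.119.

0.119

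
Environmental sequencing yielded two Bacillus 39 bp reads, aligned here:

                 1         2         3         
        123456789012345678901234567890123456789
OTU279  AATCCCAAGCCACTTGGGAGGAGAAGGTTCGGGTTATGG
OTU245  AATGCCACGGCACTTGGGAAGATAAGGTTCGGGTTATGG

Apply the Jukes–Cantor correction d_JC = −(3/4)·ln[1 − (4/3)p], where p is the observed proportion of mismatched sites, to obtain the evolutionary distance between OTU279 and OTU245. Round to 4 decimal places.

Mismatches occur at site 4 (C↔G), site 8 (A↔C), site 10 (C↔G), site 20 (G↔A), site 23 (G↔T).
p = 5/39 = 0.128205.
d = −0.75 · ln(1 − (4/3)·0.128205) = −0.75 · ln(0.829060) = −0.75 · (-0.187463) = 0.1406.

0.1406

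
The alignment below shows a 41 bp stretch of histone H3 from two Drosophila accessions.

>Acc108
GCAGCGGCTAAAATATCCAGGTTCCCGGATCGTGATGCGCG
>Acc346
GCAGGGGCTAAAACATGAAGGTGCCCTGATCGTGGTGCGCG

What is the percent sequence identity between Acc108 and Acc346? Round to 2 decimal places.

82.93%

Mismatches occur at site 5 (C↔G), site 14 (T↔C), site 17 (C↔G), site 18 (C↔A), site 23 (T↔G), site 27 (G↔T), site 35 (A↔G).
34 of the 41 sites match, so the percent identity is 34/41 × 100 = 82.93%.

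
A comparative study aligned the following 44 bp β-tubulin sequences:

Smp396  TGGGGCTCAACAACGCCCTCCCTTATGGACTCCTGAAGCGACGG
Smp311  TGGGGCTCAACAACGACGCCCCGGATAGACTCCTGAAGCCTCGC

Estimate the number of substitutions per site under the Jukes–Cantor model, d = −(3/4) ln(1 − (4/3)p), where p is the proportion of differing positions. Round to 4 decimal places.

Mismatches occur at site 16 (C↔A), site 18 (C↔G), site 19 (T↔C), site 23 (T↔G), site 24 (T↔G), site 27 (G↔A), site 40 (G↔C), site 41 (A↔T), site 44 (G↔C).
p = 9/44 = 0.204545.
d = −0.75 · ln(1 − (4/3)·0.204545) = −0.75 · ln(0.727273) = −0.75 · (-0.318453) = 0.2388.

0.2388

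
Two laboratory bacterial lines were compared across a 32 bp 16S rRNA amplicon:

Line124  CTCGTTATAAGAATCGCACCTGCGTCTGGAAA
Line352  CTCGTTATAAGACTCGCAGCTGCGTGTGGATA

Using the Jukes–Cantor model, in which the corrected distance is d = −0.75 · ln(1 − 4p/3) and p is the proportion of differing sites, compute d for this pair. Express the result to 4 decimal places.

0.1367

The sequences differ at positions 13 (A/C), 19 (C/G), 26 (C/G), 31 (A/T).
p = 4/32 = 0.125000.
d = −0.75 · ln(1 − (4/3)·0.125000) = −0.75 · ln(0.833333) = −0.75 · (-0.182322) = 0.1367.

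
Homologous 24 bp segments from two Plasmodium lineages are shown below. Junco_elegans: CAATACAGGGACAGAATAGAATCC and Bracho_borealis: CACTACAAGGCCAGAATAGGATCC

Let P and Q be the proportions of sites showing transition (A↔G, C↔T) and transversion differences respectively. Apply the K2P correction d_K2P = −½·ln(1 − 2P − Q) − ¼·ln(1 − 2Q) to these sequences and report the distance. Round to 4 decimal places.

Mismatches occur at site 3 (A/C, transversion), site 8 (G/A, transition), site 11 (A/C, transversion), site 20 (A/G, transition).
Of the 4 differences, 2 transitions and 2 transversions over 24 sites: P = 2/24 = 0.083333, Q = 2/24 = 0.083333.
d = −0.5·ln(0.750001) − 0.25·ln(0.833334) = −0.5·(-0.287681) − 0.25·(-0.182321) = 0.1894.

0.1894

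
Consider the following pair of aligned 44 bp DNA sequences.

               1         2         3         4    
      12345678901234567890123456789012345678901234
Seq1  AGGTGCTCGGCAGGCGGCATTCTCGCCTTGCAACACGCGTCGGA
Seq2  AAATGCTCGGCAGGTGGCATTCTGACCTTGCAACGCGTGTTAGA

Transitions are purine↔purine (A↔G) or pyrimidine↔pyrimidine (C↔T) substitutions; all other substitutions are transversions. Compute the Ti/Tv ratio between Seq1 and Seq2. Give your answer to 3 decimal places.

8.000

Differing sites — 2:G/A (Ti); 3:G/A (Ti); 15:C/T (Ti); 24:C/G (Tv); 25:G/A (Ti); 35:A/G (Ti); 38:C/T (Ti); 41:C/T (Ti); 42:G/A (Ti).
Of the 9 differences, 8 transitions and 1 transversion, so Ti/Tv = 8/1 = 8.000.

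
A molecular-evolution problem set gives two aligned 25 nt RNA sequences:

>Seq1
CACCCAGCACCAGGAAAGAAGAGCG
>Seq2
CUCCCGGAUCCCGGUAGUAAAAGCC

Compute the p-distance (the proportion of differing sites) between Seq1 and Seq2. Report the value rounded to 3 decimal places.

0.400

Differing sites — 2:A/U; 6:A/G; 8:C/A; 9:A/U; 12:A/C; 15:A/U; 17:A/G; 18:G/U; 21:G/A; 25:G/C.
There are 10 differences over 25 sites, so p = 10/25 = 0.400.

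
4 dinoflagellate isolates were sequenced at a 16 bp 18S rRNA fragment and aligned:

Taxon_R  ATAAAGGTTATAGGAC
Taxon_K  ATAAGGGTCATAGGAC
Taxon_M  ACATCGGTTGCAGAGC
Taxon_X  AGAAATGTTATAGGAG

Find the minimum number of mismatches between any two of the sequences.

Pairwise Hamming distances:
  Taxon_R vs Taxon_K: 2
  Taxon_R vs Taxon_M: 7
  Taxon_R vs Taxon_X: 3
  Taxon_K vs Taxon_M: 8
  Taxon_K vs Taxon_X: 5
  Taxon_M vs Taxon_X: 9
The smallest is 2, between Taxon_R and Taxon_K.

2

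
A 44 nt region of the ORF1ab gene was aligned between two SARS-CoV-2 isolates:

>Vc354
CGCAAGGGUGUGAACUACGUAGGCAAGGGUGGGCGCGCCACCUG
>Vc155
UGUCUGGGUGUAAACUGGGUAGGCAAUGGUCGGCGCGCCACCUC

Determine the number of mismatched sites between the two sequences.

Differing sites — 1:C/U; 3:C/U; 4:A/C; 5:A/U; 12:G/A; 17:A/G; 18:C/G; 27:G/U; 31:G/C; 44:G/C.
That gives 10 mismatches out of 44 aligned sites, so the Hamming distance is 10.

10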